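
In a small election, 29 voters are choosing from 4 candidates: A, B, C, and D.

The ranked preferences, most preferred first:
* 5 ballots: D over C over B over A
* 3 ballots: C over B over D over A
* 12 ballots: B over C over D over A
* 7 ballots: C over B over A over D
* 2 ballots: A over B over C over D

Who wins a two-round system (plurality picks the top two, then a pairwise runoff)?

C

Round 1 first-place votes: A 2, B 12, C 10, D 5. B and C advance.
Runoff: B is ranked above C on 14 ballots, C above B on 15.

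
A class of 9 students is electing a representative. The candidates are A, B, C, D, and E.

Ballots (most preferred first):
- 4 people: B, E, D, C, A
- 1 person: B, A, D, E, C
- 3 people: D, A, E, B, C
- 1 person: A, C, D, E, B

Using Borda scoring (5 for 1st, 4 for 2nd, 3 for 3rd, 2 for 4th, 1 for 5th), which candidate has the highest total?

D

A: 4×1 + 1×4 + 3×4 + 1×5 = 25
B: 4×5 + 1×5 + 3×2 + 1×1 = 32
C: 4×2 + 1×1 + 3×1 + 1×4 = 16
D: 4×3 + 1×3 + 3×5 + 1×3 = 33
E: 4×4 + 1×2 + 3×3 + 1×2 = 29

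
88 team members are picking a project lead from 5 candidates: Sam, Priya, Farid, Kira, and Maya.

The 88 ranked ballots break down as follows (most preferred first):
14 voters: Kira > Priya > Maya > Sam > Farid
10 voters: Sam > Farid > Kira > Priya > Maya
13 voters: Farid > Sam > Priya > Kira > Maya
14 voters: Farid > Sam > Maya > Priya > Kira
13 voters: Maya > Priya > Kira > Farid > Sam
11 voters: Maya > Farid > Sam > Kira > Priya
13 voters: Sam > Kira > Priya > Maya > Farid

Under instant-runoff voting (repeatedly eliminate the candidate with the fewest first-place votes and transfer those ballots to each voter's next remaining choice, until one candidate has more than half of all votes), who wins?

Round 1: Sam 23, Priya 0, Farid 27, Kira 14, Maya 24. Priya eliminated.
Round 2: Sam 23, Farid 27, Kira 14, Maya 24. Kira eliminated.
Round 3: Sam 23, Farid 27, Maya 38. Sam eliminated.
Round 4: Farid 37, Maya 51. Maya has a majority (≥45).

Maya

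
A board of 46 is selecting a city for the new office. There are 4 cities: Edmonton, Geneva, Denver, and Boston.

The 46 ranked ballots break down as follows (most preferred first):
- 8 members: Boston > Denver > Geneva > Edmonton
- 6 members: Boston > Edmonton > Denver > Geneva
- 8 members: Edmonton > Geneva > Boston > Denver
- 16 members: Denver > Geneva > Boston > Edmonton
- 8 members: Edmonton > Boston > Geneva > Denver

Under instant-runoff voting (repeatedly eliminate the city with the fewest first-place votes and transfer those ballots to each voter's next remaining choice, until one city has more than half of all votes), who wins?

Denver

Round 1: Edmonton 16, Geneva 0, Denver 16, Boston 14. Geneva eliminated.
Round 2: Edmonton 16, Denver 16, Boston 14. Boston eliminated.
Round 3: Edmonton 22, Denver 24. Denver has a majority (≥24).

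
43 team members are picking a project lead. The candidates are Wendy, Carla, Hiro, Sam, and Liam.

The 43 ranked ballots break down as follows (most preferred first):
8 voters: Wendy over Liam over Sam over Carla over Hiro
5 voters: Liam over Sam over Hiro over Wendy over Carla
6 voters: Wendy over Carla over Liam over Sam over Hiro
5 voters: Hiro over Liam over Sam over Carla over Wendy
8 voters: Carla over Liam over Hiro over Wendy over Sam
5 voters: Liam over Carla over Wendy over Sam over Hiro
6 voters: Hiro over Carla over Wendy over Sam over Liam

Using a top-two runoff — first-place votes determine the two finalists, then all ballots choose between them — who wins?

Hiro

Round 1 first-place votes: Wendy 14, Carla 8, Hiro 11, Sam 0, Liam 10. Wendy and Hiro advance.
Runoff: Wendy is ranked above Hiro on 19 ballots, Hiro above Wendy on 24.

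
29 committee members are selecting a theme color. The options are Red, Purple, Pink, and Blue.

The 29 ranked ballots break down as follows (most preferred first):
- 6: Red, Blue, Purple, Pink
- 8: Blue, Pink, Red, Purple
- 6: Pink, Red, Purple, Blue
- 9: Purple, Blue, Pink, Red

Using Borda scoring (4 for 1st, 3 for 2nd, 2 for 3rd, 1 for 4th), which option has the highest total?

Red: 6×4 + 8×2 + 6×3 + 9×1 = 67
Purple: 6×2 + 8×1 + 6×2 + 9×4 = 68
Pink: 6×1 + 8×3 + 6×4 + 9×2 = 72
Blue: 6×3 + 8×4 + 6×1 + 9×3 = 83

Blue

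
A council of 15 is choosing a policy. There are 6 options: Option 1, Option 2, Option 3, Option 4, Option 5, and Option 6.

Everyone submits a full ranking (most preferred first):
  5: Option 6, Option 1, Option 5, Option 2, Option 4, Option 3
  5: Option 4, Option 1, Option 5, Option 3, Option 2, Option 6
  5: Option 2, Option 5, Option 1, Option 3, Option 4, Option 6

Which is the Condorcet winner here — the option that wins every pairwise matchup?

Option 1 vs Option 2: 10–5
Option 1 vs Option 3: 15–0
Option 1 vs Option 4: 10–5
Option 1 vs Option 5: 10–5
Option 1 vs Option 6: 10–5
Option 1 beats every other option.

Option 1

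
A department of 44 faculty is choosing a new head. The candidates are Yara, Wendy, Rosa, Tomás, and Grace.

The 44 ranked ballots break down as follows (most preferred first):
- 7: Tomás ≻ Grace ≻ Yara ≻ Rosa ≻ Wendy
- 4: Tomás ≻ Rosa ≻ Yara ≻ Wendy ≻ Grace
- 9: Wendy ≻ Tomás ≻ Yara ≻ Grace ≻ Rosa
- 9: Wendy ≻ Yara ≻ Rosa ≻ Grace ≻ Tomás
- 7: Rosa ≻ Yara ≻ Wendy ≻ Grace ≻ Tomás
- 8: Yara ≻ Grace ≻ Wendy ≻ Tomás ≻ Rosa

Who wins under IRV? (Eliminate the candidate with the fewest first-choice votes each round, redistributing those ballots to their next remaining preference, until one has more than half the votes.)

Yara

Round 1: Yara 8, Wendy 18, Rosa 7, Tomás 11, Grace 0. Grace eliminated.
Round 2: Yara 8, Wendy 18, Rosa 7, Tomás 11. Rosa eliminated.
Round 3: Yara 15, Wendy 18, Tomás 11. Tomás eliminated.
Round 4: Yara 26, Wendy 18. Yara has a majority (≥23).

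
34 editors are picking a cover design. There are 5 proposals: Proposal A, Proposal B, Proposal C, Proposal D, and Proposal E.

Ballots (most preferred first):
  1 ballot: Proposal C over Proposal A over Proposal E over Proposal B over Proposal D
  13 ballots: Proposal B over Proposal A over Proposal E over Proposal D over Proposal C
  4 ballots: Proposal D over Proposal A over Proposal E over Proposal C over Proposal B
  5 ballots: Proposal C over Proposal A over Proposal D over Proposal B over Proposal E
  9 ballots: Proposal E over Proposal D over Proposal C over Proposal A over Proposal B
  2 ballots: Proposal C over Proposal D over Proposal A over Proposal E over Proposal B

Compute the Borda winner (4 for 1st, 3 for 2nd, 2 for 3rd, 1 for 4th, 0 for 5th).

Proposal A: 1×3 + 13×3 + 4×3 + 5×3 + 9×1 + 2×2 = 82
Proposal B: 1×1 + 13×4 + 4×0 + 5×1 + 9×0 + 2×0 = 58
Proposal C: 1×4 + 13×0 + 4×1 + 5×4 + 9×2 + 2×4 = 54
Proposal D: 1×0 + 13×1 + 4×4 + 5×2 + 9×3 + 2×3 = 72
Proposal E: 1×2 + 13×2 + 4×2 + 5×0 + 9×4 + 2×1 = 74

Proposal A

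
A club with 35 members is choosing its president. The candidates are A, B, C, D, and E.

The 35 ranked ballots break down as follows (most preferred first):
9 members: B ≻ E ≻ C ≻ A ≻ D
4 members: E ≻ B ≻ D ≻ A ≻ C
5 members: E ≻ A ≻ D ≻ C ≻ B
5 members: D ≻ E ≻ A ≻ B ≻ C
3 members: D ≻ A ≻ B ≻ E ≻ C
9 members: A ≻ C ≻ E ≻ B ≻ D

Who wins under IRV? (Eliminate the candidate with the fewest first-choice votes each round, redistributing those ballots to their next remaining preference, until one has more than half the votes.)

E

Round 1: A 9, B 9, C 0, D 8, E 9. C eliminated.
Round 2: A 9, B 9, D 8, E 9. D eliminated.
Round 3: A 12, B 9, E 14. B eliminated.
Round 4: A 12, E 23. E has a majority (≥18).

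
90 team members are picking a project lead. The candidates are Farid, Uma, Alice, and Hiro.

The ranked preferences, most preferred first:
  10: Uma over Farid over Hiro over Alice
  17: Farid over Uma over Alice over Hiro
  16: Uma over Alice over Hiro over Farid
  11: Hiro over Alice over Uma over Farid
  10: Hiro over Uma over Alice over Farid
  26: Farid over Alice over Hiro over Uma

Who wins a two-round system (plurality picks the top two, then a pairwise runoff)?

Round 1 first-place votes: Farid 43, Uma 26, Alice 0, Hiro 21. Farid and Uma advance.
Runoff: Farid is ranked above Uma on 43 ballots, Uma above Farid on 47.

Uma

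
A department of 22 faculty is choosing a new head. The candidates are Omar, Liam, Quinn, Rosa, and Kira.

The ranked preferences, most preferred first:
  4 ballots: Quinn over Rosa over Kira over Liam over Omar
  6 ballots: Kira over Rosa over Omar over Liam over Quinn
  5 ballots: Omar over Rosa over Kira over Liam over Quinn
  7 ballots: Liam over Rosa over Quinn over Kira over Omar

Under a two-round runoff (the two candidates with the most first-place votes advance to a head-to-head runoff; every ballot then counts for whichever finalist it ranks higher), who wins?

Kira

Round 1 first-place votes: Omar 5, Liam 7, Quinn 4, Rosa 0, Kira 6. Liam and Kira advance.
Runoff: Liam is ranked above Kira on 7 ballots, Kira above Liam on 15.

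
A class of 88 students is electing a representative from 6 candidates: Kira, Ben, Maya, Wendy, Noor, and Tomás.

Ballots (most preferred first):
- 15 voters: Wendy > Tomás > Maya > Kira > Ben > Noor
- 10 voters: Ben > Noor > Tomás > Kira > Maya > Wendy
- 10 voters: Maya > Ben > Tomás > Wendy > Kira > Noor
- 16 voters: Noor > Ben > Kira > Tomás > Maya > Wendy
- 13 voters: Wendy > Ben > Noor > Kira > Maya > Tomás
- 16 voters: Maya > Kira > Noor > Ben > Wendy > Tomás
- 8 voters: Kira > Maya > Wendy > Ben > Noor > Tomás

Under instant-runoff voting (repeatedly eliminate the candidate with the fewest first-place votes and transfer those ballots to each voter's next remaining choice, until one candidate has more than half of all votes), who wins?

Round 1: Kira 8, Ben 10, Maya 26, Wendy 28, Noor 16, Tomás 0. Tomás eliminated.
Round 2: Kira 8, Ben 10, Maya 26, Wendy 28, Noor 16. Kira eliminated.
Round 3: Ben 10, Maya 34, Wendy 28, Noor 16. Ben eliminated.
Round 4: Maya 34, Wendy 28, Noor 26. Noor eliminated.
Round 5: Maya 60, Wendy 28. Maya has a majority (≥45).

Maya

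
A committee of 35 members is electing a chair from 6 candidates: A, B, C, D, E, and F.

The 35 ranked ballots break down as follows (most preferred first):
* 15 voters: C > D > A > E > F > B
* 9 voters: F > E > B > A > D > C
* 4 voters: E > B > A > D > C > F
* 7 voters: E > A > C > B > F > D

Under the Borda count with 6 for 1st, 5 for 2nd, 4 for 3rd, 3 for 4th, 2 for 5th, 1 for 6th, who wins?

A: 15×4 + 9×3 + 4×4 + 7×5 = 138
B: 15×1 + 9×4 + 4×5 + 7×3 = 92
C: 15×6 + 9×1 + 4×2 + 7×4 = 135
D: 15×5 + 9×2 + 4×3 + 7×1 = 112
E: 15×3 + 9×5 + 4×6 + 7×6 = 156
F: 15×2 + 9×6 + 4×1 + 7×2 = 102

E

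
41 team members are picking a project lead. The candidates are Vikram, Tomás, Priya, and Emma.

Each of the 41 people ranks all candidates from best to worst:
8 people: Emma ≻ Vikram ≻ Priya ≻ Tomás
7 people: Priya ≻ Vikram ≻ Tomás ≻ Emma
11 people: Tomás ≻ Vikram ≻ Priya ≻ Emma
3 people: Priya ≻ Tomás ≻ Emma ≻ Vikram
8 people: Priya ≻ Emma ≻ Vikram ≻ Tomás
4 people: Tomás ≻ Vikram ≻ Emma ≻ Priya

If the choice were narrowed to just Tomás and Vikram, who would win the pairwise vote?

Tomás is ranked above Vikram on 18 ballots; Vikram above Tomás on 23.

Vikram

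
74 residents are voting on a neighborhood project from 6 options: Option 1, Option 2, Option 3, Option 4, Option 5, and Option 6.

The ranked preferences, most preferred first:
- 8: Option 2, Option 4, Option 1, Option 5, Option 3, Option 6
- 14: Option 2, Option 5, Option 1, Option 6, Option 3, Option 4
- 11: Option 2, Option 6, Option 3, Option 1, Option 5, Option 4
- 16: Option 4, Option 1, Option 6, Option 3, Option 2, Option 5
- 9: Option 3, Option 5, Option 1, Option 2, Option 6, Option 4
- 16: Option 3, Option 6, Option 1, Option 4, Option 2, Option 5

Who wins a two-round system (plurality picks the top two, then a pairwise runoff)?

Round 1 first-place votes: Option 1 0, Option 2 33, Option 3 25, Option 4 16, Option 5 0, Option 6 0. Option 2 and Option 3 advance.
Runoff: Option 2 is ranked above Option 3 on 33 ballots, Option 3 above Option 2 on 41.

Option 3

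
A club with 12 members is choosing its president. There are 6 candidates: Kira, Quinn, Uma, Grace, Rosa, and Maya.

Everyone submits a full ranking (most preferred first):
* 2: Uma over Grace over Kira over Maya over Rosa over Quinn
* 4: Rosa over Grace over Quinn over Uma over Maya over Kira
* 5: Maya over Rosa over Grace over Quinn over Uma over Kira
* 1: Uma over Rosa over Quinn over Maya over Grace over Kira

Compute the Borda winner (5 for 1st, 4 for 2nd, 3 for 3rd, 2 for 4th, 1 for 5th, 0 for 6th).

Rosa

Kira: 2×3 + 4×0 + 5×0 + 1×0 = 6
Quinn: 2×0 + 4×3 + 5×2 + 1×3 = 25
Uma: 2×5 + 4×2 + 5×1 + 1×5 = 28
Grace: 2×4 + 4×4 + 5×3 + 1×1 = 40
Rosa: 2×1 + 4×5 + 5×4 + 1×4 = 46
Maya: 2×2 + 4×1 + 5×5 + 1×2 = 35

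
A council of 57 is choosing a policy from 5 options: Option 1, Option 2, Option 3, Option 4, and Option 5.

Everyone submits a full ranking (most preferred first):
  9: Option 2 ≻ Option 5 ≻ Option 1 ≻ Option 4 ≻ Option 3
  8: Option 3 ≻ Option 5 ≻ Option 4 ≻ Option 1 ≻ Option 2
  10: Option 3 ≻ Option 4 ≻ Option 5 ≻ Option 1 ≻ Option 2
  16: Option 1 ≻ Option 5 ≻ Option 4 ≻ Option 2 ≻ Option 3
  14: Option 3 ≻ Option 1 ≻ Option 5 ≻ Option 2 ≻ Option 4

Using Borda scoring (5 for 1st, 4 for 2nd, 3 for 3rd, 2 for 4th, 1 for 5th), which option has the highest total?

Option 5

Option 1: 9×3 + 8×2 + 10×2 + 16×5 + 14×4 = 199
Option 2: 9×5 + 8×1 + 10×1 + 16×2 + 14×2 = 123
Option 3: 9×1 + 8×5 + 10×5 + 16×1 + 14×5 = 185
Option 4: 9×2 + 8×3 + 10×4 + 16×3 + 14×1 = 144
Option 5: 9×4 + 8×4 + 10×3 + 16×4 + 14×3 = 204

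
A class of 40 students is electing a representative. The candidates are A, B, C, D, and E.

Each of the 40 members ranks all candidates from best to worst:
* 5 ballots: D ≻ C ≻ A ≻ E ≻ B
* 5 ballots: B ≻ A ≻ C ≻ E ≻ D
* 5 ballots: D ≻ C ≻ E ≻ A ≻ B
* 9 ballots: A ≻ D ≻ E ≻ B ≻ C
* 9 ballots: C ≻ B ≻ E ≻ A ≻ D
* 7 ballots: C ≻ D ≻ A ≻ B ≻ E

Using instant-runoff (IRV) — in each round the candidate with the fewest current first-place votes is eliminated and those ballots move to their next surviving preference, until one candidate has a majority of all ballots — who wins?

C

Round 1: A 9, B 5, C 16, D 10, E 0. E eliminated.
Round 2: A 9, B 5, C 16, D 10. B eliminated.
Round 3: A 14, C 16, D 10. D eliminated.
Round 4: A 14, C 26. C has a majority (≥21).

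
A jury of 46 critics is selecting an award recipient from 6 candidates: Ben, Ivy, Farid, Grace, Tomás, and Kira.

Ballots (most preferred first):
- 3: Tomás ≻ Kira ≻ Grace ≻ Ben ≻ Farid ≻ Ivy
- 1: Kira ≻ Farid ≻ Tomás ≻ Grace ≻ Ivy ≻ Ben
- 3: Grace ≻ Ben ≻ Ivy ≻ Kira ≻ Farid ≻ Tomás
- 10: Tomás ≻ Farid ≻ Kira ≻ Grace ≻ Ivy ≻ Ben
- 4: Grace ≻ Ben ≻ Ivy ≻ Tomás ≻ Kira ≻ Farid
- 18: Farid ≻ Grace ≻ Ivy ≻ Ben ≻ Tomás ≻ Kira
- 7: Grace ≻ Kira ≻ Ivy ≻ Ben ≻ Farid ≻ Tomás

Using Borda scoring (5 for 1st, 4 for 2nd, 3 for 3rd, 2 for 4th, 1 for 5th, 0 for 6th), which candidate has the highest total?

Grace

Ben: 3×2 + 1×0 + 3×4 + 10×0 + 4×4 + 18×2 + 7×2 = 84
Ivy: 3×0 + 1×1 + 3×3 + 10×1 + 4×3 + 18×3 + 7×3 = 107
Farid: 3×1 + 1×4 + 3×1 + 10×4 + 4×0 + 18×5 + 7×1 = 147
Grace: 3×3 + 1×2 + 3×5 + 10×2 + 4×5 + 18×4 + 7×5 = 173
Tomás: 3×5 + 1×3 + 3×0 + 10×5 + 4×2 + 18×1 + 7×0 = 94
Kira: 3×4 + 1×5 + 3×2 + 10×3 + 4×1 + 18×0 + 7×4 = 85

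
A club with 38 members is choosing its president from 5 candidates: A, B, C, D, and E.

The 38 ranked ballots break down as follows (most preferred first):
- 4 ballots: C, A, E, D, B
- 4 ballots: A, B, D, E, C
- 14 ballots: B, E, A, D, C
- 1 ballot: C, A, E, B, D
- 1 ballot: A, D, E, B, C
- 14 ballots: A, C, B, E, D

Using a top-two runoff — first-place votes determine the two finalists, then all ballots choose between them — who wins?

Round 1 first-place votes: A 19, B 14, C 5, D 0, E 0. A and B advance.
Runoff: A is ranked above B on 24 ballots, B above A on 14.

A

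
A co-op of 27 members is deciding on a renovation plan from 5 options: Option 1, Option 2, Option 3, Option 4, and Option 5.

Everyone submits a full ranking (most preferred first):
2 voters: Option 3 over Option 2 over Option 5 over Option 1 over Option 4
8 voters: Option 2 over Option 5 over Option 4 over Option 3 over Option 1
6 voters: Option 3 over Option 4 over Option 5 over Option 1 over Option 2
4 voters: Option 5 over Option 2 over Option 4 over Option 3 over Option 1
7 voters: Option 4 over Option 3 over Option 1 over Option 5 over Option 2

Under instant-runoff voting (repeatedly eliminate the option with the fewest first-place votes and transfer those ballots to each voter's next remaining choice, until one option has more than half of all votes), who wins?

Round 1: Option 1 0, Option 2 8, Option 3 8, Option 4 7, Option 5 4. Option 1 eliminated.
Round 2: Option 2 8, Option 3 8, Option 4 7, Option 5 4. Option 5 eliminated.
Round 3: Option 2 12, Option 3 8, Option 4 7. Option 4 eliminated.
Round 4: Option 2 12, Option 3 15. Option 3 has a majority (≥14).

Option 3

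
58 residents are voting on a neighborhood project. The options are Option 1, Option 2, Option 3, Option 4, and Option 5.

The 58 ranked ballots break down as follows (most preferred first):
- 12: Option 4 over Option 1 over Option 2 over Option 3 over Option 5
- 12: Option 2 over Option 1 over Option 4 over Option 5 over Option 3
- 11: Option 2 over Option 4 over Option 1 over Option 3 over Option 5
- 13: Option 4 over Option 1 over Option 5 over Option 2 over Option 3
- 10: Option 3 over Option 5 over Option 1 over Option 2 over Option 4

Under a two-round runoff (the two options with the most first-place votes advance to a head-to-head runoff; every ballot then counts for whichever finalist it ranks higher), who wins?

Option 2

Round 1 first-place votes: Option 1 0, Option 2 23, Option 3 10, Option 4 25, Option 5 0. Option 4 and Option 2 advance.
Runoff: Option 4 is ranked above Option 2 on 25 ballots, Option 2 above Option 4 on 33.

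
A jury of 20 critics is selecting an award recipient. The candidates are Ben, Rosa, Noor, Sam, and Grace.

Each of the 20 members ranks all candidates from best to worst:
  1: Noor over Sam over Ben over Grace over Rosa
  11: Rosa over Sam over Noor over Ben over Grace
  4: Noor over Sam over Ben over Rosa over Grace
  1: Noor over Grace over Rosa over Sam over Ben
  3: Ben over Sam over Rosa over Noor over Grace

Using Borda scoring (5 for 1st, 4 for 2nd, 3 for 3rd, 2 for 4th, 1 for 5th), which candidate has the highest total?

Sam

Ben: 1×3 + 11×2 + 4×3 + 1×1 + 3×5 = 53
Rosa: 1×1 + 11×5 + 4×2 + 1×3 + 3×3 = 76
Noor: 1×5 + 11×3 + 4×5 + 1×5 + 3×2 = 69
Sam: 1×4 + 11×4 + 4×4 + 1×2 + 3×4 = 78
Grace: 1×2 + 11×1 + 4×1 + 1×4 + 3×1 = 24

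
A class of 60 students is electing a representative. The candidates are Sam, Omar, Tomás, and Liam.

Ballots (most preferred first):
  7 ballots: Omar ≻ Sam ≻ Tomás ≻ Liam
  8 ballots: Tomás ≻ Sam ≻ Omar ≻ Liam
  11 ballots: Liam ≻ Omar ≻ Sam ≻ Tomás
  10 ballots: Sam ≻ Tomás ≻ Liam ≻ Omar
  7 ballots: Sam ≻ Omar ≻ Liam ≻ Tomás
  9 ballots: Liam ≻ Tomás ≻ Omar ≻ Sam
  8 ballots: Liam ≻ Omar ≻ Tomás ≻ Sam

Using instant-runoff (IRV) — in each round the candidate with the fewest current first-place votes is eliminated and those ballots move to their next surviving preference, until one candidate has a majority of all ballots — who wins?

Round 1: Sam 17, Omar 7, Tomás 8, Liam 28. Omar eliminated.
Round 2: Sam 24, Tomás 8, Liam 28. Tomás eliminated.
Round 3: Sam 32, Liam 28. Sam has a majority (≥31).

Sam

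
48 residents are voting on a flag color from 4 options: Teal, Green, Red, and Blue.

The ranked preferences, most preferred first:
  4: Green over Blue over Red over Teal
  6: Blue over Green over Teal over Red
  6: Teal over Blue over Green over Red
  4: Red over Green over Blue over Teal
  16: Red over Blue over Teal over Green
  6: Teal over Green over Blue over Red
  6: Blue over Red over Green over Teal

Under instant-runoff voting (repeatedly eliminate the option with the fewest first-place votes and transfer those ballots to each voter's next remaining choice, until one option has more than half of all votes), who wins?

Blue

Round 1: Teal 12, Green 4, Red 20, Blue 12. Green eliminated.
Round 2: Teal 12, Red 20, Blue 16. Teal eliminated.
Round 3: Red 20, Blue 28. Blue has a majority (≥25).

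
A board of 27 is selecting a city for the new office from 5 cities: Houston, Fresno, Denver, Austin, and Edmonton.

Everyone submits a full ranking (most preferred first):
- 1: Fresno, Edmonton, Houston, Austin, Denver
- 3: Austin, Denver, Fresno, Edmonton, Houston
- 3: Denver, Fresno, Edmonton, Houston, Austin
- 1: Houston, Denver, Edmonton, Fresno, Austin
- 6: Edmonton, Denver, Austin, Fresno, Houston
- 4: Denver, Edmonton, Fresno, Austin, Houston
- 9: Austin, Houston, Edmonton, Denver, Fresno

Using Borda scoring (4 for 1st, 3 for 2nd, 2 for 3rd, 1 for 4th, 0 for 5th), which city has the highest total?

Houston: 1×2 + 3×0 + 3×1 + 1×4 + 6×0 + 4×0 + 9×3 = 36
Fresno: 1×4 + 3×2 + 3×3 + 1×1 + 6×1 + 4×2 + 9×0 = 34
Denver: 1×0 + 3×3 + 3×4 + 1×3 + 6×3 + 4×4 + 9×1 = 67
Austin: 1×1 + 3×4 + 3×0 + 1×0 + 6×2 + 4×1 + 9×4 = 65
Edmonton: 1×3 + 3×1 + 3×2 + 1×2 + 6×4 + 4×3 + 9×2 = 68

Edmonton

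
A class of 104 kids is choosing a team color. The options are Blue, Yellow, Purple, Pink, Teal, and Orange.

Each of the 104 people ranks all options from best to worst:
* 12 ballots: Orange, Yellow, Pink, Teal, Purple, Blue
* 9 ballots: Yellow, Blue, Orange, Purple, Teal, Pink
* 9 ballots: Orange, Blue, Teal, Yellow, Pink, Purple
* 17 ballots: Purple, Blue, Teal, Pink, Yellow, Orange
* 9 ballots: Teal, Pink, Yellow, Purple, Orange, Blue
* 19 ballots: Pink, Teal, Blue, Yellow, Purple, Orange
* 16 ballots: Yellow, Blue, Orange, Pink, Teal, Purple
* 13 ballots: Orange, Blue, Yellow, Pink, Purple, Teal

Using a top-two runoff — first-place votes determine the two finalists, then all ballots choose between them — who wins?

Round 1 first-place votes: Blue 0, Yellow 25, Purple 17, Pink 19, Teal 9, Orange 34. Orange and Yellow advance.
Runoff: Orange is ranked above Yellow on 34 ballots, Yellow above Orange on 70.

Yellow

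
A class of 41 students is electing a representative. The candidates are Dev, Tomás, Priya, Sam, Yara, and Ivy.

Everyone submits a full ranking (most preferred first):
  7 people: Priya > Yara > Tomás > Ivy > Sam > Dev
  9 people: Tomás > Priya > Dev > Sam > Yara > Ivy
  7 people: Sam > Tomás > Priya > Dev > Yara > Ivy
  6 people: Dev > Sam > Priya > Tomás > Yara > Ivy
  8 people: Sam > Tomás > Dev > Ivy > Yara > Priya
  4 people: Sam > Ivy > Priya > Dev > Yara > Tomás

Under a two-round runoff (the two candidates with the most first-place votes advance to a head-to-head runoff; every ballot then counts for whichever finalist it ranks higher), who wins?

Sam

Round 1 first-place votes: Dev 6, Tomás 9, Priya 7, Sam 19, Yara 0, Ivy 0. Sam and Tomás advance.
Runoff: Sam is ranked above Tomás on 25 ballots, Tomás above Sam on 16.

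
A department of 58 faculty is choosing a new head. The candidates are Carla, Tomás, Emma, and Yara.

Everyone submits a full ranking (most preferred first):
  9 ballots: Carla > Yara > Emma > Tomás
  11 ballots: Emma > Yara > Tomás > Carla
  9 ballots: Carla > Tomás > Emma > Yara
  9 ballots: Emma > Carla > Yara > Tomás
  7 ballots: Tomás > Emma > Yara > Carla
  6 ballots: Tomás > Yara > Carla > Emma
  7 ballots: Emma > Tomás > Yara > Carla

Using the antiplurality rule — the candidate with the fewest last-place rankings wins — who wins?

Emma

Last-place votes: Carla 25, Tomás 18, Emma 6, Yara 9.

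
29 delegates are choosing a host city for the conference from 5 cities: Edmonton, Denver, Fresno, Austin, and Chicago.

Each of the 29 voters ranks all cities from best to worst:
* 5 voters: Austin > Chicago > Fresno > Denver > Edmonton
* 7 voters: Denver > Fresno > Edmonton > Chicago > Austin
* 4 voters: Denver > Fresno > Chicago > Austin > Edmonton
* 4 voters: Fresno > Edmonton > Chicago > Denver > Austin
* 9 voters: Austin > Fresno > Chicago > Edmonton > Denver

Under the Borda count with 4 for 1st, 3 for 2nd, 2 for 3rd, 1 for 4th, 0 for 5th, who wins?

Edmonton: 5×0 + 7×2 + 4×0 + 4×3 + 9×1 = 35
Denver: 5×1 + 7×4 + 4×4 + 4×1 + 9×0 = 53
Fresno: 5×2 + 7×3 + 4×3 + 4×4 + 9×3 = 86
Austin: 5×4 + 7×0 + 4×1 + 4×0 + 9×4 = 60
Chicago: 5×3 + 7×1 + 4×2 + 4×2 + 9×2 = 56

Fresno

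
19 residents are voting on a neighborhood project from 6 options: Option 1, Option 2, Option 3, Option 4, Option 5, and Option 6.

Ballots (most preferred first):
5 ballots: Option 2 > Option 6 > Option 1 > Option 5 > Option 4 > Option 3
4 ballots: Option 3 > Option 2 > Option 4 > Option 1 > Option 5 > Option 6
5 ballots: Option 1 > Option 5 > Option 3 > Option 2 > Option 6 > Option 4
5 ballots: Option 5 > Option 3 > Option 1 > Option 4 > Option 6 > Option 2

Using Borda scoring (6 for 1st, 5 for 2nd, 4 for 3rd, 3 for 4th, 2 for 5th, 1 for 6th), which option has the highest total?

Option 1

Option 1: 5×4 + 4×3 + 5×6 + 5×4 = 82
Option 2: 5×6 + 4×5 + 5×3 + 5×1 = 70
Option 3: 5×1 + 4×6 + 5×4 + 5×5 = 74
Option 4: 5×2 + 4×4 + 5×1 + 5×3 = 46
Option 5: 5×3 + 4×2 + 5×5 + 5×6 = 78
Option 6: 5×5 + 4×1 + 5×2 + 5×2 = 49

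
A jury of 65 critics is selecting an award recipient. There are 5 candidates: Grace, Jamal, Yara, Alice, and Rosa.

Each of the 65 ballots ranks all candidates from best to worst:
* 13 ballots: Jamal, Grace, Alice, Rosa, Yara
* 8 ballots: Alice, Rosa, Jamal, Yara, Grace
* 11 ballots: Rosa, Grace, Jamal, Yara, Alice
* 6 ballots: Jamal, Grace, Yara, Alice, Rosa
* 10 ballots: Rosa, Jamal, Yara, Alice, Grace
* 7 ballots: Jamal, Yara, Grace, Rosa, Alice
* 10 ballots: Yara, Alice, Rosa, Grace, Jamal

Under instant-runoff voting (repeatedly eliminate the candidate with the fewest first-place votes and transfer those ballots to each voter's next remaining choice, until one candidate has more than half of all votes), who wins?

Round 1: Grace 0, Jamal 26, Yara 10, Alice 8, Rosa 21. Grace eliminated.
Round 2: Jamal 26, Yara 10, Alice 8, Rosa 21. Alice eliminated.
Round 3: Jamal 26, Yara 10, Rosa 29. Yara eliminated.
Round 4: Jamal 26, Rosa 39. Rosa has a majority (≥33).

Rosa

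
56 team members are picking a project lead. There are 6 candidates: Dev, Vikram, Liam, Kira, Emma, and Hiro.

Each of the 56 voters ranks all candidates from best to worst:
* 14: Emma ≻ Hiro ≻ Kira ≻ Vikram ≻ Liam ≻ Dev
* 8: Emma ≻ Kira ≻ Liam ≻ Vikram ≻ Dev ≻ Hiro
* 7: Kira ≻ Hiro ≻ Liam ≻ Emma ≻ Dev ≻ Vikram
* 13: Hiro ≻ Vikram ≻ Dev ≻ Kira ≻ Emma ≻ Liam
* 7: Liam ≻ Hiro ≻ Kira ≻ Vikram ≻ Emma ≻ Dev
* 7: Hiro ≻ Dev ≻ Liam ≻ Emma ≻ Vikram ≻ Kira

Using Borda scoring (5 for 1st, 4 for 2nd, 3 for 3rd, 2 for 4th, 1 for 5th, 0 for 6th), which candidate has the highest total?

Hiro

Dev: 14×0 + 8×1 + 7×1 + 13×3 + 7×0 + 7×4 = 82
Vikram: 14×2 + 8×2 + 7×0 + 13×4 + 7×2 + 7×1 = 117
Liam: 14×1 + 8×3 + 7×3 + 13×0 + 7×5 + 7×3 = 115
Kira: 14×3 + 8×4 + 7×5 + 13×2 + 7×3 + 7×0 = 156
Emma: 14×5 + 8×5 + 7×2 + 13×1 + 7×1 + 7×2 = 158
Hiro: 14×4 + 8×0 + 7×4 + 13×5 + 7×4 + 7×5 = 212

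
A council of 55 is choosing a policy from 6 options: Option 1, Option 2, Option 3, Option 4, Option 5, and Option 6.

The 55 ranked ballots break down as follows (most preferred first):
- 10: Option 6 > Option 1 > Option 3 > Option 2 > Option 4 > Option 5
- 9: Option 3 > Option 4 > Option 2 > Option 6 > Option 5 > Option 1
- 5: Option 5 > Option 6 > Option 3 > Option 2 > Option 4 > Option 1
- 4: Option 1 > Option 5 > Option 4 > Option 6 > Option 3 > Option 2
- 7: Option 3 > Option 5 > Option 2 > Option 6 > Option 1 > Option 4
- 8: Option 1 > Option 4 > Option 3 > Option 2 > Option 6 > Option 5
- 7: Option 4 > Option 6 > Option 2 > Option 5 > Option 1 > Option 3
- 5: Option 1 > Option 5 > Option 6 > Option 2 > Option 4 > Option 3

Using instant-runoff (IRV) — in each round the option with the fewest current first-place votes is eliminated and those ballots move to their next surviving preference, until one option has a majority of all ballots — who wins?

Option 6

Round 1: Option 1 17, Option 2 0, Option 3 16, Option 4 7, Option 5 5, Option 6 10. Option 2 eliminated.
Round 2: Option 1 17, Option 3 16, Option 4 7, Option 5 5, Option 6 10. Option 5 eliminated.
Round 3: Option 1 17, Option 3 16, Option 4 7, Option 6 15. Option 4 eliminated.
Round 4: Option 1 17, Option 3 16, Option 6 22. Option 3 eliminated.
Round 5: Option 1 17, Option 6 38. Option 6 has a majority (≥28).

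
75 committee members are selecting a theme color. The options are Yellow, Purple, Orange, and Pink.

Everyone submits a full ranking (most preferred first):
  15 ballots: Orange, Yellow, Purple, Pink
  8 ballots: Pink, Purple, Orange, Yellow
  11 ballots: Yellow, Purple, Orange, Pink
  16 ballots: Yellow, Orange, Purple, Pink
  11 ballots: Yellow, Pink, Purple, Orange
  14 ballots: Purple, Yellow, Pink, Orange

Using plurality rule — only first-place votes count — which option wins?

First-place votes: Yellow 38, Purple 14, Orange 15, Pink 8.

Yellow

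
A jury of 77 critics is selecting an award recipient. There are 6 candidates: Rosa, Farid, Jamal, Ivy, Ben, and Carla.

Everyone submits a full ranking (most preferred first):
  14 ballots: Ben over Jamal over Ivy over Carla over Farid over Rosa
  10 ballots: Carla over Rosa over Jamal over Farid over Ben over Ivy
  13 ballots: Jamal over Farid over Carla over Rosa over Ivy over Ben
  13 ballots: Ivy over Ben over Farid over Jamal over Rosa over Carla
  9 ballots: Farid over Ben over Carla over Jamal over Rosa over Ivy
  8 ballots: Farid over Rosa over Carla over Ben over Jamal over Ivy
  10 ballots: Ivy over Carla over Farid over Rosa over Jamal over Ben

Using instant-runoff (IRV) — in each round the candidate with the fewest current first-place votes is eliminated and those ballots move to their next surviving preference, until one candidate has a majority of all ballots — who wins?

Round 1: Rosa 0, Farid 17, Jamal 13, Ivy 23, Ben 14, Carla 10. Rosa eliminated.
Round 2: Farid 17, Jamal 13, Ivy 23, Ben 14, Carla 10. Carla eliminated.
Round 3: Farid 17, Jamal 23, Ivy 23, Ben 14. Ben eliminated.
Round 4: Farid 17, Jamal 37, Ivy 23. Farid eliminated.
Round 5: Jamal 54, Ivy 23. Jamal has a majority (≥39).

Jamal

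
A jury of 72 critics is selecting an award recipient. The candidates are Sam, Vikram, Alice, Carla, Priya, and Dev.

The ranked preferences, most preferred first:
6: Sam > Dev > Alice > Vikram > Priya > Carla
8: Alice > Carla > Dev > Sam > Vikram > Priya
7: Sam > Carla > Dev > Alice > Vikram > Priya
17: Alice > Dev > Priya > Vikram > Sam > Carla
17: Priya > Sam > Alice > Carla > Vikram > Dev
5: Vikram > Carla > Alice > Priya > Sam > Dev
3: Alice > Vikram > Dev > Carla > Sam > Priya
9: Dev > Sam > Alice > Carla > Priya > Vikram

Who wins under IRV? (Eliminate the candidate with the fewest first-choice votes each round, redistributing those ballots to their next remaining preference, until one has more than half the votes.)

Round 1: Sam 13, Vikram 5, Alice 28, Carla 0, Priya 17, Dev 9. Carla eliminated.
Round 2: Sam 13, Vikram 5, Alice 28, Priya 17, Dev 9. Vikram eliminated.
Round 3: Sam 13, Alice 33, Priya 17, Dev 9. Dev eliminated.
Round 4: Sam 22, Alice 33, Priya 17. Priya eliminated.
Round 5: Sam 39, Alice 33. Sam has a majority (≥37).

Sam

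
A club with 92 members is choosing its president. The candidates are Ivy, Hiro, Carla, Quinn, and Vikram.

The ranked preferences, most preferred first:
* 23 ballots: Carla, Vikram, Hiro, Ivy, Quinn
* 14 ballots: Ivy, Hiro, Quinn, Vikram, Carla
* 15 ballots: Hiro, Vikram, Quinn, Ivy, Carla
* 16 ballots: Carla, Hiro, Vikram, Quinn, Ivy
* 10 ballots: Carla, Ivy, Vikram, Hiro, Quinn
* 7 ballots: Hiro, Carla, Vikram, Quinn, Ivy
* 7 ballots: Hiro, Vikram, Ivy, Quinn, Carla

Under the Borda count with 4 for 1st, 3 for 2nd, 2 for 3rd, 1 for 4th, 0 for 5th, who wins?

Ivy: 23×1 + 14×4 + 15×1 + 16×0 + 10×3 + 7×0 + 7×2 = 138
Hiro: 23×2 + 14×3 + 15×4 + 16×3 + 10×1 + 7×4 + 7×4 = 262
Carla: 23×4 + 14×0 + 15×0 + 16×4 + 10×4 + 7×3 + 7×0 = 217
Quinn: 23×0 + 14×2 + 15×2 + 16×1 + 10×0 + 7×1 + 7×1 = 88
Vikram: 23×3 + 14×1 + 15×3 + 16×2 + 10×2 + 7×2 + 7×3 = 215

Hiro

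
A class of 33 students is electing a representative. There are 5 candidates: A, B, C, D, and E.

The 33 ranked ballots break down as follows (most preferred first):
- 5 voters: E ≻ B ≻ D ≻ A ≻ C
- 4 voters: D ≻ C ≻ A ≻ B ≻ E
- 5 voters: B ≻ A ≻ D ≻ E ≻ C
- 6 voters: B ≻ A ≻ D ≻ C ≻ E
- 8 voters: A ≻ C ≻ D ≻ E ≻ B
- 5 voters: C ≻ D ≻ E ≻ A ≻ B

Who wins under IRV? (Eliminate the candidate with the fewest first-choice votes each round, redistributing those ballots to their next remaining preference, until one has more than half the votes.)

C

Round 1: A 8, B 11, C 5, D 4, E 5. D eliminated.
Round 2: A 8, B 11, C 9, E 5. E eliminated.
Round 3: A 8, B 16, C 9. A eliminated.
Round 4: B 16, C 17. C has a majority (≥17).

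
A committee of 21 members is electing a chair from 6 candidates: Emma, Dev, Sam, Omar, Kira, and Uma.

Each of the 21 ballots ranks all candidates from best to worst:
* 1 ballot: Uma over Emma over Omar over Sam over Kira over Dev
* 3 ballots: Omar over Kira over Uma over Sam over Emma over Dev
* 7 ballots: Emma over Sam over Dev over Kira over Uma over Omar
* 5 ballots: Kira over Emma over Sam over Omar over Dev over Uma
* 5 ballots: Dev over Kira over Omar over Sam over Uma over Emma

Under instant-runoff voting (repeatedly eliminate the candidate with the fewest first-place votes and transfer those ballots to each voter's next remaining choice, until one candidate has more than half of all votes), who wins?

Kira

Round 1: Emma 7, Dev 5, Sam 0, Omar 3, Kira 5, Uma 1. Sam eliminated.
Round 2: Emma 7, Dev 5, Omar 3, Kira 5, Uma 1. Uma eliminated.
Round 3: Emma 8, Dev 5, Omar 3, Kira 5. Omar eliminated.
Round 4: Emma 8, Dev 5, Kira 8. Dev eliminated.
Round 5: Emma 8, Kira 13. Kira has a majority (≥11).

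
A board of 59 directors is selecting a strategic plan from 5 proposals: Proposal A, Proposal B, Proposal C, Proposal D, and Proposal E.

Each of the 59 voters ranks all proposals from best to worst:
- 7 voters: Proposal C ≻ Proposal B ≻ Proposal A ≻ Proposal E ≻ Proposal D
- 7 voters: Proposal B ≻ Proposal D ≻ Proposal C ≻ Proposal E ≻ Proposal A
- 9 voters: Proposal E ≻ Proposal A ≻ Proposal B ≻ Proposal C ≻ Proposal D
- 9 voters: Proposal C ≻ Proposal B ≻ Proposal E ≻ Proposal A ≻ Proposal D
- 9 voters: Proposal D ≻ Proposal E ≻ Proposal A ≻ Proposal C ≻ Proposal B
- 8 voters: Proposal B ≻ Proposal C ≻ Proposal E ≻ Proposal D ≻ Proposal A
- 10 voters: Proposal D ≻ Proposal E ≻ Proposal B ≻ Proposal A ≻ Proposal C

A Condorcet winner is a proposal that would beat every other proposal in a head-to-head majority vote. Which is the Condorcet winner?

Proposal B

Proposal B vs Proposal A: 41–18
Proposal B vs Proposal C: 34–25
Proposal B vs Proposal D: 40–19
Proposal B vs Proposal E: 31–28
Proposal B beats every other proposal.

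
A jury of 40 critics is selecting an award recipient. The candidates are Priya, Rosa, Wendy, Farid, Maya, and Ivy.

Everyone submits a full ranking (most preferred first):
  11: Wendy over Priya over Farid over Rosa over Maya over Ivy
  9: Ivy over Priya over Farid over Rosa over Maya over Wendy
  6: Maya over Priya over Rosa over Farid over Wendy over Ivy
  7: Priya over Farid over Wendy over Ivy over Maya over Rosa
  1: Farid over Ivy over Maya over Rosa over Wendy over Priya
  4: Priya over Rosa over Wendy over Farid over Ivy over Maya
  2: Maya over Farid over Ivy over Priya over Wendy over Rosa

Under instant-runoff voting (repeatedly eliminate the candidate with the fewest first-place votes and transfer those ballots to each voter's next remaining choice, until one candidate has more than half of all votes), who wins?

Priya

Round 1: Priya 11, Rosa 0, Wendy 11, Farid 1, Maya 8, Ivy 9. Rosa eliminated.
Round 2: Priya 11, Wendy 11, Farid 1, Maya 8, Ivy 9. Farid eliminated.
Round 3: Priya 11, Wendy 11, Maya 8, Ivy 10. Maya eliminated.
Round 4: Priya 17, Wendy 11, Ivy 12. Wendy eliminated.
Round 5: Priya 28, Ivy 12. Priya has a majority (≥21).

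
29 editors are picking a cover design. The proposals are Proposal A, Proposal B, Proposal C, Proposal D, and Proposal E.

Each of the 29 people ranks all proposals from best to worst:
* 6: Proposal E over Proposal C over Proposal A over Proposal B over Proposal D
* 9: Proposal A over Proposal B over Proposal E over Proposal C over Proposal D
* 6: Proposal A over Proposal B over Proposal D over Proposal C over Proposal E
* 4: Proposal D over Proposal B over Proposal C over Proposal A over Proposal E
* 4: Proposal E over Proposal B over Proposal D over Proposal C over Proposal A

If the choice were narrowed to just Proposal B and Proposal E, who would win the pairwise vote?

Proposal B is ranked above Proposal E on 19 ballots; Proposal E above Proposal B on 10.

Proposal B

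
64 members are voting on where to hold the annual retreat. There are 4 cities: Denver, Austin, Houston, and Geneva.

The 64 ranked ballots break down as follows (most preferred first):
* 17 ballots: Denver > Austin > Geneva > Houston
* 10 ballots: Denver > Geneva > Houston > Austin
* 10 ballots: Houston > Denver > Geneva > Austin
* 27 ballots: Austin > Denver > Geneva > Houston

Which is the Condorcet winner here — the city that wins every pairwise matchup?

Denver

Denver vs Austin: 37–27
Denver vs Houston: 54–10
Denver vs Geneva: 64–0
Denver beats every other city.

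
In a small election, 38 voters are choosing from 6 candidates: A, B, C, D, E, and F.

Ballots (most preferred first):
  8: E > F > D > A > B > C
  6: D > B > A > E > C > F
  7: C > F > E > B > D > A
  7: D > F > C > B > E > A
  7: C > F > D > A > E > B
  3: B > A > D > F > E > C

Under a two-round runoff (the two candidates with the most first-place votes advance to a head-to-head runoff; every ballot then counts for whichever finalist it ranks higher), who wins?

Round 1 first-place votes: A 0, B 3, C 14, D 13, E 8, F 0. C and D advance.
Runoff: C is ranked above D on 14 ballots, D above C on 24.

D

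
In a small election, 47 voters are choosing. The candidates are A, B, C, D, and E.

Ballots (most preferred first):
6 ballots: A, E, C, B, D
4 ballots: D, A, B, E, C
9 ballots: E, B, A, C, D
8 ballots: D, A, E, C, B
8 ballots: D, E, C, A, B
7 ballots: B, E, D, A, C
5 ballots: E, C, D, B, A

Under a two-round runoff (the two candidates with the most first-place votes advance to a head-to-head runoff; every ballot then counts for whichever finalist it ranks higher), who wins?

E

Round 1 first-place votes: A 6, B 7, C 0, D 20, E 14. D and E advance.
Runoff: D is ranked above E on 20 ballots, E above D on 27.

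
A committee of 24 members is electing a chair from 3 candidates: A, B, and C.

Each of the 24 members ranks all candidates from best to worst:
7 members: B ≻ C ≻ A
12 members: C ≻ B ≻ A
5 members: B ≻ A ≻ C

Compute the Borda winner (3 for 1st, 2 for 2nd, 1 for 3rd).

A: 7×1 + 12×1 + 5×2 = 29
B: 7×3 + 12×2 + 5×3 = 60
C: 7×2 + 12×3 + 5×1 = 55

B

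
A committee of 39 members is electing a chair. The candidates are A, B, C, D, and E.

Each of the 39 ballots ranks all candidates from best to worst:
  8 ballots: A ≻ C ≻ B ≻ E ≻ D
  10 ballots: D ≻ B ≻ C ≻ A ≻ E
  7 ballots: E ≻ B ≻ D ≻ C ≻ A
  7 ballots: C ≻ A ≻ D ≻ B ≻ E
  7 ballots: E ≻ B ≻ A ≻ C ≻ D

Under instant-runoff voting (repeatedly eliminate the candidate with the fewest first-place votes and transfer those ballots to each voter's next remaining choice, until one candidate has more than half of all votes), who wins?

Round 1: A 8, B 0, C 7, D 10, E 14. B eliminated.
Round 2: A 8, C 7, D 10, E 14. C eliminated.
Round 3: A 15, D 10, E 14. D eliminated.
Round 4: A 25, E 14. A has a majority (≥20).

A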